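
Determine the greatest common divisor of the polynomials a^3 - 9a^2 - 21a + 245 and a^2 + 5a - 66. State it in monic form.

1

Repeated division with remainder:
  a^3 - 9a^2 - 21a + 245 = (a - 14)(a^2 + 5a - 66) + (115a - 679)
  a^2 + 5a - 66 = ((1/115)a + 1254/13225)(115a - 679) + (-21384/13225)
  115a - 679 = (-(1520875/21384)a + 8979775/21384)(-21384/13225) + (0)
The last nonzero remainder is the constant -21384/13225, so the polynomials are coprime and gcd = 1.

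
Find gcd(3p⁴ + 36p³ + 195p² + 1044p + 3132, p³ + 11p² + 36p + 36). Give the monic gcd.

Repeated division with remainder:
  3p⁴ + 36p³ + 195p² + 1044p + 3132 = (3p + 3)(p³ + 11p² + 36p + 36) + (54p² + 828p + 3024)
  p³ + 11p² + 36p + 36 = ((1/54)p - 13/162)(54p² + 828p + 3024) + ((418/9)p + 836/3)
  54p² + 828p + 3024 = ((243/209)p + 2268/209)((418/9)p + 836/3) + (0)
Last nonzero remainder: (418/9)p + 836/3. Dividing through by 418/9 gives the monic gcd p + 6.

p + 6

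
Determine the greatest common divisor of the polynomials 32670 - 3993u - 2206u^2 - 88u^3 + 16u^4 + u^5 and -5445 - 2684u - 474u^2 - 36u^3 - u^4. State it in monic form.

Apply the Euclidean algorithm:
  u^5 + 16u^4 - 88u^3 - 2206u^2 - 3993u + 32670 = (-u + 20)(-u^4 - 36u^3 - 474u^2 - 2684u - 5445) + (158u^3 + 4590u^2 + 44242u + 141570)
  -u^4 - 36u^3 - 474u^2 - 2684u - 5445 = (-(1/158)u - 549/12482)(158u^3 + 4590u^2 + 44242u + 141570) + ((49280/6241)u^2 + (985600/6241)u + 4878720/6241)
  158u^3 + 4590u^2 + 44242u + 141570 = ((493039/24640)u + 81133/448)((49280/6241)u^2 + (985600/6241)u + 4878720/6241) + (0)
Last nonzero remainder: (49280/6241)u^2 + (985600/6241)u + 4878720/6241. Dividing through by 49280/6241 gives the monic gcd u^2 + 20u + 99.

99 + 20u + u^2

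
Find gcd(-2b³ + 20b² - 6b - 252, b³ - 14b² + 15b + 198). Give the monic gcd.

b² - 3b - 18

By polynomial division,
  -2b³ + 20b² - 6b - 252 = (-2)(b³ - 14b² + 15b + 198) + (-8b² + 24b + 144)
  b³ - 14b² + 15b + 198 = (-(1/8)b + 11/8)(-8b² + 24b + 144) + (0)
Last nonzero remainder: -8b² + 24b + 144. Dividing through by -8 gives the monic gcd b² - 3b - 18.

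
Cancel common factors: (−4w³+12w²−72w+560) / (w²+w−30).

(−4w²−8w−112)/(w+6)

Apply the Euclidean algorithm:
  −4w³+12w²−72w+560 = (−4w+16)(w²+w−30) + (−208w+1040)
  w²+w−30 = (−(1/208)w−3/104)(−208w+1040) + (0)
Last nonzero remainder: −208w+1040. Dividing through by −208 gives the monic gcd w−5.
Cancel w−5 from numerator and denominator to get the reduced form.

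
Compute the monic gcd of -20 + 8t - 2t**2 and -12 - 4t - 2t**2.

Repeated division with remainder:
  -2t**2 + 8t - 20 = (-2t**2 - 4t - 12) + (12t - 8)
  -2t**2 - 4t - 12 = (-(1/6)t - 4/9)(12t - 8) + (-140/9)
  12t - 8 = (-(27/35)t + 18/35)(-140/9) + (0)
The last nonzero remainder is the constant -140/9, so the polynomials are coprime and gcd = 1.

1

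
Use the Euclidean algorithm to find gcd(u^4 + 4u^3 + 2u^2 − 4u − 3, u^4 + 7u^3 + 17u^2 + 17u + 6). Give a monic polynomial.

Repeated division with remainder:
  u^4 + 4u^3 + 2u^2 − 4u − 3 = (u^4 + 7u^3 + 17u^2 + 17u + 6) + (−3u^3 − 15u^2 − 21u − 9)
  u^4 + 7u^3 + 17u^2 + 17u + 6 = (−(1/3)u − 2/3)(−3u^3 − 15u^2 − 21u − 9) + (0)
Last nonzero remainder: −3u^3 − 15u^2 − 21u − 9. Dividing through by −3 gives the monic gcd u^3 + 5u^2 + 7u + 3.

u^3 + 5u^2 + 7u + 3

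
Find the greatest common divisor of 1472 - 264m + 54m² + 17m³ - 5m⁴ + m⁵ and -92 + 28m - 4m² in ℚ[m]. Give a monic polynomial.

23 - 7m + m²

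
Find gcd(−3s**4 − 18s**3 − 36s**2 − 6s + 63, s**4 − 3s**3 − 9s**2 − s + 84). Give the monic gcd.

s**2 + 4s + 7

Repeated division with remainder:
  −3s**4 − 18s**3 − 36s**2 − 6s + 63 = (−3)(s**4 − 3s**3 − 9s**2 − s + 84) + (−27s**3 − 63s**2 − 9s + 315)
  s**4 − 3s**3 − 9s**2 − s + 84 = (−(1/27)s + 16/81)(−27s**3 − 63s**2 − 9s + 315) + ((28/9)s**2 + (112/9)s + 196/9)
  −27s**3 − 63s**2 − 9s + 315 = (−(243/28)s + 405/28)((28/9)s**2 + (112/9)s + 196/9) + (0)
Last nonzero remainder: (28/9)s**2 + (112/9)s + 196/9. Dividing through by 28/9 gives the monic gcd s**2 + 4s + 7.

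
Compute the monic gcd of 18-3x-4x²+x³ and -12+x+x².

-3+x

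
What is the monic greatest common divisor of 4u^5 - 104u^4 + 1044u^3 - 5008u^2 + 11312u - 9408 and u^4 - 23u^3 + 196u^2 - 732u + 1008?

u^3 - 17u^2 + 94u - 168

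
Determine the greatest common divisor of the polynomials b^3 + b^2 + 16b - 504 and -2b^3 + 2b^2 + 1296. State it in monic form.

b^2 + 8b + 72

By polynomial division,
  b^3 + b^2 + 16b - 504 = (-1/2)(-2b^3 + 2b^2 + 1296) + (2b^2 + 16b + 144)
  -2b^3 + 2b^2 + 1296 = (-b + 9)(2b^2 + 16b + 144) + (0)
Last nonzero remainder: 2b^2 + 16b + 144. Dividing through by 2 gives the monic gcd b^2 + 8b + 72.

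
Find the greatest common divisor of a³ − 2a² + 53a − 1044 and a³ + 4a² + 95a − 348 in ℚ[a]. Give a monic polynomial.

a² + 7a + 116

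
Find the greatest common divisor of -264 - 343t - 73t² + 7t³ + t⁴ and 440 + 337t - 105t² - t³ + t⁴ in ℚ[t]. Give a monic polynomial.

-88 - 85t + 4t² + t³

Euclidean algorithm in ℚ[t]:
  t⁴ + 7t³ - 73t² - 343t - 264 = (t⁴ - t³ - 105t² + 337t + 440) + (8t³ + 32t² - 680t - 704)
  t⁴ - t³ - 105t² + 337t + 440 = ((1/8)t - 5/8)(8t³ + 32t² - 680t - 704) + (0)
Last nonzero remainder: 8t³ + 32t² - 680t - 704. Dividing through by 8 gives the monic gcd t³ + 4t² - 85t - 88.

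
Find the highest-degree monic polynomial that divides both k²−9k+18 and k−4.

Euclidean algorithm in ℚ[k]:
  k²−9k+18 = (k−5)(k−4) + (−2)
  k−4 = (−(1/2)k+2)(−2) + (0)
The last nonzero remainder is the constant −2, so the polynomials are coprime and gcd = 1.

1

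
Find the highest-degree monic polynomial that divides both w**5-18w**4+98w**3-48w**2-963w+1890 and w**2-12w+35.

Apply the Euclidean algorithm:
  w**5-18w**4+98w**3-48w**2-963w+1890 = (w**3-6w**2-9w+54)(w**2-12w+35) + (0)
The last nonzero remainder w**2-12w+35 is already monic.

w**2-12w+35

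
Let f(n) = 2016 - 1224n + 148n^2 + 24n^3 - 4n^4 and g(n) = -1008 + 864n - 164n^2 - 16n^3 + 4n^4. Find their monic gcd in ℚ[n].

Euclidean algorithm in ℚ[n]:
  -4n^4 + 24n^3 + 148n^2 - 1224n + 2016 = (-1)(4n^4 - 16n^3 - 164n^2 + 864n - 1008) + (8n^3 - 16n^2 - 360n + 1008)
  4n^4 - 16n^3 - 164n^2 + 864n - 1008 = ((1/2)n - 1)(8n^3 - 16n^2 - 360n + 1008) + (0)
Last nonzero remainder: 8n^3 - 16n^2 - 360n + 1008. Dividing through by 8 gives the monic gcd n^3 - 2n^2 - 45n + 126.

126 - 45n - 2n^2 + n^3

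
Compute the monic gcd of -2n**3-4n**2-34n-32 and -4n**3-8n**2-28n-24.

n+1

Repeated division with remainder:
  -2n**3-4n**2-34n-32 = (1/2)(-4n**3-8n**2-28n-24) + (-20n-20)
  -4n**3-8n**2-28n-24 = ((1/5)n**2+(1/5)n+6/5)(-20n-20) + (0)
Last nonzero remainder: -20n-20. Dividing through by -20 gives the monic gcd n+1.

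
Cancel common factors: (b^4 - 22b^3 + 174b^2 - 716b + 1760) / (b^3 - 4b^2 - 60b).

(b^3 - 12b^2 + 54b - 176)/(b^2 + 6b)

Euclidean algorithm in ℚ[b]:
  b^4 - 22b^3 + 174b^2 - 716b + 1760 = (b - 18)(b^3 - 4b^2 - 60b) + (162b^2 - 1796b + 1760)
  b^3 - 4b^2 - 60b = ((1/162)b + 287/6561)(162b^2 - 1796b + 1760) + ((50512/6561)b - 505120/6561)
  162b^2 - 1796b + 1760 = ((531441/25256)b - 6561/287)((50512/6561)b - 505120/6561) + (0)
Last nonzero remainder: (50512/6561)b - 505120/6561. Dividing through by 50512/6561 gives the monic gcd b - 10.
Cancel b - 10 from numerator and denominator to get the reduced form.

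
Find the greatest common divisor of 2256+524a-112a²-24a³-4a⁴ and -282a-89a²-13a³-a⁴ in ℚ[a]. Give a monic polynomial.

47+7a+a²

Repeated division with remainder:
  -4a⁴-24a³-112a²+524a+2256 = (4)(-a⁴-13a³-89a²-282a) + (28a³+244a²+1652a+2256)
  -a⁴-13a³-89a²-282a = (-(1/28)a-15/98)(28a³+244a²+1652a+2256) + ((360/49)a²+(360/7)a+16920/49)
  28a³+244a²+1652a+2256 = ((343/90)a+98/15)((360/49)a²+(360/7)a+16920/49) + (0)
Last nonzero remainder: (360/49)a²+(360/7)a+16920/49. Dividing through by 360/49 gives the monic gcd a²+7a+47.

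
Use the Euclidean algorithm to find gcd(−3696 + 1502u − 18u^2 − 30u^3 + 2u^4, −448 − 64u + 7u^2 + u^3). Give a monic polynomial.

By polynomial division,
  2u^4 − 30u^3 − 18u^2 + 1502u − 3696 = (2u − 44)(u^3 + 7u^2 − 64u − 448) + (418u^2 − 418u − 23408)
  u^3 + 7u^2 − 64u − 448 = ((1/418)u + 4/209)(418u^2 − 418u − 23408) + (0)
Last nonzero remainder: 418u^2 − 418u − 23408. Dividing through by 418 gives the monic gcd u^2 − u − 56.

−56 − u + u^2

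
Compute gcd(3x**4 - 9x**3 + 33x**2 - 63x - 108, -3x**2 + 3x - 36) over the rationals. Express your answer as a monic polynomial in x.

Apply the Euclidean algorithm:
  3x**4 - 9x**3 + 33x**2 - 63x - 108 = (-x**2 + 2x + 3)(-3x**2 + 3x - 36) + (0)
Last nonzero remainder: -3x**2 + 3x - 36. Dividing through by -3 gives the monic gcd x**2 - x + 12.

x**2 - x + 12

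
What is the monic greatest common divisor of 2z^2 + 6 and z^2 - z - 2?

1

By polynomial division,
  2z^2 + 6 = (2)(z^2 - z - 2) + (2z + 10)
  z^2 - z - 2 = ((1/2)z - 3)(2z + 10) + (28)
  2z + 10 = ((1/14)z + 5/14)(28) + (0)
The last nonzero remainder is the constant 28, so the polynomials are coprime and gcd = 1.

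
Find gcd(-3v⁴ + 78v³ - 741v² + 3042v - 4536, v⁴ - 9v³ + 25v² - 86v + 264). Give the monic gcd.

v² - 10v + 24

Apply the Euclidean algorithm:
  -3v⁴ + 78v³ - 741v² + 3042v - 4536 = (-3)(v⁴ - 9v³ + 25v² - 86v + 264) + (51v³ - 666v² + 2784v - 3744)
  v⁴ - 9v³ + 25v² - 86v + 264 = ((1/51)v + 23/289)(51v³ - 666v² + 2784v - 3744) + ((6767/289)v² - (67670/289)v + 162408/289)
  51v³ - 666v² + 2784v - 3744 = ((14739/6767)v - 45084/6767)((6767/289)v² - (67670/289)v + 162408/289) + (0)
Last nonzero remainder: (6767/289)v² - (67670/289)v + 162408/289. Dividing through by 6767/289 gives the monic gcd v² - 10v + 24.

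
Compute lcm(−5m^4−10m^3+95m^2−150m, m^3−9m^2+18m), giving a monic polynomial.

m^6−7m^5−19m^4+237m^3−612m^2+540m

Apply the Euclidean algorithm:
  −5m^4−10m^3+95m^2−150m = (−5m−55)(m^3−9m^2+18m) + (−310m^2+840m)
  m^3−9m^2+18m = (−(1/310)m+39/1922)(−310m^2+840m) + ((918/961)m)
  −310m^2+840m = (−(148955/459)m+134540/153)((918/961)m) + (0)
Last nonzero remainder: (918/961)m. Dividing through by 918/961 gives the monic gcd m.
Then lcm(f, g) = f·g / gcd(f, g); expanding and making the result monic gives the answer.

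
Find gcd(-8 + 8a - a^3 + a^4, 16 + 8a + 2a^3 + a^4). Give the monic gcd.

Repeated division with remainder:
  a^4 - a^3 + 8a - 8 = (a^4 + 2a^3 + 8a + 16) + (-3a^3 - 24)
  a^4 + 2a^3 + 8a + 16 = (-(1/3)a - 2/3)(-3a^3 - 24) + (0)
Last nonzero remainder: -3a^3 - 24. Dividing through by -3 gives the monic gcd a^3 + 8.

8 + a^3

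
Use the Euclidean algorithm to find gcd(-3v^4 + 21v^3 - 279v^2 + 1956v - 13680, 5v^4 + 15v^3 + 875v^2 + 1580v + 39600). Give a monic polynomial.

v^2 + 4v + 80

Apply the Euclidean algorithm:
  -3v^4 + 21v^3 - 279v^2 + 1956v - 13680 = (-3/5)(5v^4 + 15v^3 + 875v^2 + 1580v + 39600) + (30v^3 + 246v^2 + 2904v + 10080)
  5v^4 + 15v^3 + 875v^2 + 1580v + 39600 = ((1/6)v - 13/15)(30v^3 + 246v^2 + 2904v + 10080) + ((3021/5)v^2 + (12084/5)v + 48336)
  30v^3 + 246v^2 + 2904v + 10080 = ((50/1007)v + 210/1007)((3021/5)v^2 + (12084/5)v + 48336) + (0)
Last nonzero remainder: (3021/5)v^2 + (12084/5)v + 48336. Dividing through by 3021/5 gives the monic gcd v^2 + 4v + 80.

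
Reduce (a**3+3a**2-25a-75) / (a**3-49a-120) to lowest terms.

Apply the Euclidean algorithm:
  a**3+3a**2-25a-75 = (a**3-49a-120) + (3a**2+24a+45)
  a**3-49a-120 = ((1/3)a-8/3)(3a**2+24a+45) + (0)
Last nonzero remainder: 3a**2+24a+45. Dividing through by 3 gives the monic gcd a**2+8a+15.
Cancel a**2+8a+15 from numerator and denominator to get the reduced form.

(a-5)/(a-8)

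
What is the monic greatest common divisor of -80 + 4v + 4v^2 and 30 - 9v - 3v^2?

Repeated division with remainder:
  4v^2 + 4v - 80 = (-4/3)(-3v^2 - 9v + 30) + (-8v - 40)
  -3v^2 - 9v + 30 = ((3/8)v - 3/4)(-8v - 40) + (0)
Last nonzero remainder: -8v - 40. Dividing through by -8 gives the monic gcd v + 5.

5 + v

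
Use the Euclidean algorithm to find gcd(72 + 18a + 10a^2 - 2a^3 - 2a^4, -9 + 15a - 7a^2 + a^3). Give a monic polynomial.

By polynomial division,
  -2a^4 - 2a^3 + 10a^2 + 18a + 72 = (-2a - 16)(a^3 - 7a^2 + 15a - 9) + (-72a^2 + 240a - 72)
  a^3 - 7a^2 + 15a - 9 = (-(1/72)a + 11/216)(-72a^2 + 240a - 72) + ((16/9)a - 16/3)
  -72a^2 + 240a - 72 = (-(81/2)a + 27/2)((16/9)a - 16/3) + (0)
Last nonzero remainder: (16/9)a - 16/3. Dividing through by 16/9 gives the monic gcd a - 3.

-3 + a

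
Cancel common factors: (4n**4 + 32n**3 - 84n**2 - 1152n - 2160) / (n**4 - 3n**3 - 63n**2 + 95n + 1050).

(4n**2 + 36n + 72)/(n**2 - 2n - 35)

Repeated division with remainder:
  4n**4 + 32n**3 - 84n**2 - 1152n - 2160 = (4)(n**4 - 3n**3 - 63n**2 + 95n + 1050) + (44n**3 + 168n**2 - 1532n - 6360)
  n**4 - 3n**3 - 63n**2 + 95n + 1050 = ((1/44)n - 75/484)(44n**3 + 168n**2 - 1532n - 6360) + (-(260/121)n**2 + (260/121)n + 7800/121)
  44n**3 + 168n**2 - 1532n - 6360 = (-(1331/65)n - 6413/65)(-(260/121)n**2 + (260/121)n + 7800/121) + (0)
Last nonzero remainder: -(260/121)n**2 + (260/121)n + 7800/121. Dividing through by -260/121 gives the monic gcd n**2 - n - 30.
Cancel n**2 - n - 30 from numerator and denominator to get the reduced form.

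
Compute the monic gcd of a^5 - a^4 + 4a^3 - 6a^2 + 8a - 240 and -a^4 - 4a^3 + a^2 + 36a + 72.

Euclidean algorithm in ℚ[a]:
  a^5 - a^4 + 4a^3 - 6a^2 + 8a - 240 = (-a + 5)(-a^4 - 4a^3 + a^2 + 36a + 72) + (25a^3 + 25a^2 - 100a - 600)
  -a^4 - 4a^3 + a^2 + 36a + 72 = (-(1/25)a - 3/25)(25a^3 + 25a^2 - 100a - 600) + (0)
Last nonzero remainder: 25a^3 + 25a^2 - 100a - 600. Dividing through by 25 gives the monic gcd a^3 + a^2 - 4a - 24.

a^3 + a^2 - 4a - 24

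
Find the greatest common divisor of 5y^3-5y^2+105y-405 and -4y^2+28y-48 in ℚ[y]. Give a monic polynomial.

Apply the Euclidean algorithm:
  5y^3-5y^2+105y-405 = (-(5/4)y-15/2)(-4y^2+28y-48) + (255y-765)
  -4y^2+28y-48 = (-(4/255)y+16/255)(255y-765) + (0)
Last nonzero remainder: 255y-765. Dividing through by 255 gives the monic gcd y-3.

y-3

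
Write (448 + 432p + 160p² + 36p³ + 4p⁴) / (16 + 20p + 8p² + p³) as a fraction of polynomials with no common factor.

Repeated division with remainder:
  4p⁴ + 36p³ + 160p² + 432p + 448 = (4p + 4)(p³ + 8p² + 20p + 16) + (48p² + 288p + 384)
  p³ + 8p² + 20p + 16 = ((1/48)p + 1/24)(48p² + 288p + 384) + (0)
Last nonzero remainder: 48p² + 288p + 384. Dividing through by 48 gives the monic gcd p² + 6p + 8.
Cancel p² + 6p + 8 from numerator and denominator to get the reduced form.

(56 + 12p + 4p²)/(2 + p)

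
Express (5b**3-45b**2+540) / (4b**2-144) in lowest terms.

(5b**2-15b-90)/(4b+24)

Repeated division with remainder:
  5b**3-45b**2+540 = ((5/4)b-45/4)(4b**2-144) + (180b-1080)
  4b**2-144 = ((1/45)b+2/15)(180b-1080) + (0)
Last nonzero remainder: 180b-1080. Dividing through by 180 gives the monic gcd b-6.
Cancel b-6 from numerator and denominator to get the reduced form.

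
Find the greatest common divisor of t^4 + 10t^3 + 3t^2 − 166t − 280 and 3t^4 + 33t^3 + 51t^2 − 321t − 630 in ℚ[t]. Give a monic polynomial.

By polynomial division,
  t^4 + 10t^3 + 3t^2 − 166t − 280 = (1/3)(3t^4 + 33t^3 + 51t^2 − 321t − 630) + (−t^3 − 14t^2 − 59t − 70)
  3t^4 + 33t^3 + 51t^2 − 321t − 630 = (−3t + 9)(−t^3 − 14t^2 − 59t − 70) + (0)
Last nonzero remainder: −t^3 − 14t^2 − 59t − 70. Dividing through by −1 gives the monic gcd t^3 + 14t^2 + 59t + 70.

t^3 + 14t^2 + 59t + 70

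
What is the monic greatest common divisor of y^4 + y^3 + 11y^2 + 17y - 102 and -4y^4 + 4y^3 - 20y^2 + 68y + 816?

Euclidean algorithm in ℚ[y]:
  y^4 + y^3 + 11y^2 + 17y - 102 = (-1/4)(-4y^4 + 4y^3 - 20y^2 + 68y + 816) + (2y^3 + 6y^2 + 34y + 102)
  -4y^4 + 4y^3 - 20y^2 + 68y + 816 = (-2y + 8)(2y^3 + 6y^2 + 34y + 102) + (0)
Last nonzero remainder: 2y^3 + 6y^2 + 34y + 102. Dividing through by 2 gives the monic gcd y^3 + 3y^2 + 17y + 51.

y^3 + 3y^2 + 17y + 51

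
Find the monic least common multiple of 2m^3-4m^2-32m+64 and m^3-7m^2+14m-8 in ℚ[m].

m^4-3m^3-14m^2+48m-32

Euclidean algorithm in ℚ[m]:
  2m^3-4m^2-32m+64 = (2)(m^3-7m^2+14m-8) + (10m^2-60m+80)
  m^3-7m^2+14m-8 = ((1/10)m-1/10)(10m^2-60m+80) + (0)
Last nonzero remainder: 10m^2-60m+80. Dividing through by 10 gives the monic gcd m^2-6m+8.
Then lcm(f, g) = f·g / gcd(f, g); expanding and making the result monic gives the answer.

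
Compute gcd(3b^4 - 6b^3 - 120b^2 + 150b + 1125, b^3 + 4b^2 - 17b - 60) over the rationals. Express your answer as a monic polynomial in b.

b^2 + 8b + 15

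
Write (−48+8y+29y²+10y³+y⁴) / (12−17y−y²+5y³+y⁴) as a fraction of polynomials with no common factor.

(4+y)/(−1+y)

Repeated division with remainder:
  y⁴+10y³+29y²+8y−48 = (y⁴+5y³−y²−17y+12) + (5y³+30y²+25y−60)
  y⁴+5y³−y²−17y+12 = ((1/5)y−1/5)(5y³+30y²+25y−60) + (0)
Last nonzero remainder: 5y³+30y²+25y−60. Dividing through by 5 gives the monic gcd y³+6y²+5y−12.
Cancel y³+6y²+5y−12 from numerator and denominator to get the reduced form.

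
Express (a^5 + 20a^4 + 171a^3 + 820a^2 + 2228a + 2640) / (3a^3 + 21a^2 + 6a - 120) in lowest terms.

(a^3 + 11a^2 + 52a + 132)/(3a - 6)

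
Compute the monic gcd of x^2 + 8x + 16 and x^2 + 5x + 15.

Euclidean algorithm in ℚ[x]:
  x^2 + 8x + 16 = (x^2 + 5x + 15) + (3x + 1)
  x^2 + 5x + 15 = ((1/3)x + 14/9)(3x + 1) + (121/9)
  3x + 1 = ((27/121)x + 9/121)(121/9) + (0)
The last nonzero remainder is the constant 121/9, so the polynomials are coprime and gcd = 1.

1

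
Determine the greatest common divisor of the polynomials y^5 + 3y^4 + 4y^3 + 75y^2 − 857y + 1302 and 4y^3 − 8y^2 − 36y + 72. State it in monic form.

Apply the Euclidean algorithm:
  y^5 + 3y^4 + 4y^3 + 75y^2 − 857y + 1302 = ((1/4)y^2 + (5/4)y + 23/4)(4y^3 − 8y^2 − 36y + 72) + (148y^2 − 740y + 888)
  4y^3 − 8y^2 − 36y + 72 = ((1/37)y + 3/37)(148y^2 − 740y + 888) + (0)
Last nonzero remainder: 148y^2 − 740y + 888. Dividing through by 148 gives the monic gcd y^2 − 5y + 6.

y^2 − 5y + 6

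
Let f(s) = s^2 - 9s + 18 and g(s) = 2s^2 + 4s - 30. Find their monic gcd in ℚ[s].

s - 3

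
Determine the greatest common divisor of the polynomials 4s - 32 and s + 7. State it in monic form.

Euclidean algorithm in ℚ[s]:
  4s - 32 = (4)(s + 7) + (-60)
  s + 7 = (-(1/60)s - 7/60)(-60) + (0)
The last nonzero remainder is the constant -60, so the polynomials are coprime and gcd = 1.

1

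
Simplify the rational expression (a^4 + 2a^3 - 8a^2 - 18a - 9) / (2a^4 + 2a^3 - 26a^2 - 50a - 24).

(a - 3)/(2a - 8)

Apply the Euclidean algorithm:
  a^4 + 2a^3 - 8a^2 - 18a - 9 = (1/2)(2a^4 + 2a^3 - 26a^2 - 50a - 24) + (a^3 + 5a^2 + 7a + 3)
  2a^4 + 2a^3 - 26a^2 - 50a - 24 = (2a - 8)(a^3 + 5a^2 + 7a + 3) + (0)
The last nonzero remainder a^3 + 5a^2 + 7a + 3 is already monic.
Cancel a^3 + 5a^2 + 7a + 3 from numerator and denominator to get the reduced form.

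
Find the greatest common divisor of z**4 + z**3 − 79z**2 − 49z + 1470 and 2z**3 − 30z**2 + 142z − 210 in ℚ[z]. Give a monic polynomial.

z**2 − 12z + 35

Apply the Euclidean algorithm:
  z**4 + z**3 − 79z**2 − 49z + 1470 = ((1/2)z + 8)(2z**3 − 30z**2 + 142z − 210) + (90z**2 − 1080z + 3150)
  2z**3 − 30z**2 + 142z − 210 = ((1/45)z − 1/15)(90z**2 − 1080z + 3150) + (0)
Last nonzero remainder: 90z**2 − 1080z + 3150. Dividing through by 90 gives the monic gcd z**2 − 12z + 35.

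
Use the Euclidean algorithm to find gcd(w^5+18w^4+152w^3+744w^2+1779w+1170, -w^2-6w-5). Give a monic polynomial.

w^2+6w+5

Apply the Euclidean algorithm:
  w^5+18w^4+152w^3+744w^2+1779w+1170 = (-w^3-12w^2-75w-234)(-w^2-6w-5) + (0)
Last nonzero remainder: -w^2-6w-5. Dividing through by -1 gives the monic gcd w^2+6w+5.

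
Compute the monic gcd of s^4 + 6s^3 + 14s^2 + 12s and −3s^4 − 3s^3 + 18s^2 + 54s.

s^3 + 4s^2 + 6s

Euclidean algorithm in ℚ[s]:
  s^4 + 6s^3 + 14s^2 + 12s = (−1/3)(−3s^4 − 3s^3 + 18s^2 + 54s) + (5s^3 + 20s^2 + 30s)
  −3s^4 − 3s^3 + 18s^2 + 54s = (−(3/5)s + 9/5)(5s^3 + 20s^2 + 30s) + (0)
Last nonzero remainder: 5s^3 + 20s^2 + 30s. Dividing through by 5 gives the monic gcd s^3 + 4s^2 + 6s.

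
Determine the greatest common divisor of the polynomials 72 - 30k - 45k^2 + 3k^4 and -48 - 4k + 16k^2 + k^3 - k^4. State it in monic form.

By polynomial division,
  3k^4 - 45k^2 - 30k + 72 = (-3)(-k^4 + k^3 + 16k^2 - 4k - 48) + (3k^3 + 3k^2 - 42k - 72)
  -k^4 + k^3 + 16k^2 - 4k - 48 = (-(1/3)k + 2/3)(3k^3 + 3k^2 - 42k - 72) + (0)
Last nonzero remainder: 3k^3 + 3k^2 - 42k - 72. Dividing through by 3 gives the monic gcd k^3 + k^2 - 14k - 24.

-24 - 14k + k^2 + k^3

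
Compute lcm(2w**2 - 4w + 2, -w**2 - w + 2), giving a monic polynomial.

w**3 - 3w + 2

Repeated division with remainder:
  2w**2 - 4w + 2 = (-2)(-w**2 - w + 2) + (-6w + 6)
  -w**2 - w + 2 = ((1/6)w + 1/3)(-6w + 6) + (0)
Last nonzero remainder: -6w + 6. Dividing through by -6 gives the monic gcd w - 1.
Then lcm(f, g) = f·g / gcd(f, g); expanding and making the result monic gives the answer.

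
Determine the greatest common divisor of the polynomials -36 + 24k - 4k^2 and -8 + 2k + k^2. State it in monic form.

1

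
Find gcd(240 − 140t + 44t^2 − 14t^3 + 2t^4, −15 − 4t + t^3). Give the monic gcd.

−3 + t

Euclidean algorithm in ℚ[t]:
  2t^4 − 14t^3 + 44t^2 − 140t + 240 = (2t − 14)(t^3 − 4t − 15) + (52t^2 − 166t + 30)
  t^3 − 4t − 15 = ((1/52)t + 83/1352)(52t^2 − 166t + 30) + ((3795/676)t − 11385/676)
  52t^2 − 166t + 30 = ((35152/3795)t − 1352/759)((3795/676)t − 11385/676) + (0)
Last nonzero remainder: (3795/676)t − 11385/676. Dividing through by 3795/676 gives the monic gcd t − 3.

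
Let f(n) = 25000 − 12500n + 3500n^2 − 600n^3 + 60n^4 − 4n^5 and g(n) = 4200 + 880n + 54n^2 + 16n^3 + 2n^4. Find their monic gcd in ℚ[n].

Repeated division with remainder:
  −4n^5 + 60n^4 − 600n^3 + 3500n^2 − 12500n + 25000 = (−2n + 46)(2n^4 + 16n^3 + 54n^2 + 880n + 4200) + (−1228n^3 + 2776n^2 − 44580n − 168200)
  2n^4 + 16n^3 + 54n^2 + 880n + 4200 = (−(1/614)n − 1575/94249)(−1228n^3 + 2776n^2 − 44580n − 168200) + ((2618616/94249)n^2 − (13093080/94249)n + 130930800/94249)
  −1228n^3 + 2776n^2 − 44580n − 168200 = (−(28934443/654654)n − 79263409/654654)((2618616/94249)n^2 − (13093080/94249)n + 130930800/94249) + (0)
Last nonzero remainder: (2618616/94249)n^2 − (13093080/94249)n + 130930800/94249. Dividing through by 2618616/94249 gives the monic gcd n^2 − 5n + 50.

50 − 5n + n^2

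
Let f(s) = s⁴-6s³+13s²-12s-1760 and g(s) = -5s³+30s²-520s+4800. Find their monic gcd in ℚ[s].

s-8

By polynomial division,
  s⁴-6s³+13s²-12s-1760 = (-(1/5)s)(-5s³+30s²-520s+4800) + (-91s²+948s-1760)
  -5s³+30s²-520s+4800 = ((5/91)s+2010/8281)(-91s²+948s-1760) + (-(5410800/8281)s+43286400/8281)
  -91s²+948s-1760 = ((753571/5410800)s-91091/270540)(-(5410800/8281)s+43286400/8281) + (0)
Last nonzero remainder: -(5410800/8281)s+43286400/8281. Dividing through by -5410800/8281 gives the monic gcd s-8.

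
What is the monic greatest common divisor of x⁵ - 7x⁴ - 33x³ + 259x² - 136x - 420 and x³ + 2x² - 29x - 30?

By polynomial division,
  x⁵ - 7x⁴ - 33x³ + 259x² - 136x - 420 = (x² - 9x + 14)(x³ + 2x² - 29x - 30) + (0)
The last nonzero remainder x³ + 2x² - 29x - 30 is already monic.

x³ + 2x² - 29x - 30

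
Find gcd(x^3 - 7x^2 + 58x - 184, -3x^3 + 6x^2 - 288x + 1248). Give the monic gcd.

x - 4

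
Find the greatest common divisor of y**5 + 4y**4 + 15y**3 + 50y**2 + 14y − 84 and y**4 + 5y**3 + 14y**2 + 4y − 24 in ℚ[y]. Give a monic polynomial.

y**2 + y − 2

By polynomial division,
  y**5 + 4y**4 + 15y**3 + 50y**2 + 14y − 84 = (y − 1)(y**4 + 5y**3 + 14y**2 + 4y − 24) + (6y**3 + 60y**2 + 42y − 108)
  y**4 + 5y**3 + 14y**2 + 4y − 24 = ((1/6)y − 5/6)(6y**3 + 60y**2 + 42y − 108) + (57y**2 + 57y − 114)
  6y**3 + 60y**2 + 42y − 108 = ((2/19)y + 18/19)(57y**2 + 57y − 114) + (0)
Last nonzero remainder: 57y**2 + 57y − 114. Dividing through by 57 gives the monic gcd y**2 + y − 2.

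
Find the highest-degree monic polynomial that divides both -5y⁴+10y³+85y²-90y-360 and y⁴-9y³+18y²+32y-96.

y³-5y²-2y+24

Euclidean algorithm in ℚ[y]:
  -5y⁴+10y³+85y²-90y-360 = (-5)(y⁴-9y³+18y²+32y-96) + (-35y³+175y²+70y-840)
  y⁴-9y³+18y²+32y-96 = (-(1/35)y+4/35)(-35y³+175y²+70y-840) + (0)
Last nonzero remainder: -35y³+175y²+70y-840. Dividing through by -35 gives the monic gcd y³-5y²-2y+24.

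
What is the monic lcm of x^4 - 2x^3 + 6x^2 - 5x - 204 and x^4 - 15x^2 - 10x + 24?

x^6 - x^5 + 2x^4 + 5x^3 - 221x^2 - 194x + 408

Repeated division with remainder:
  x^4 - 2x^3 + 6x^2 - 5x - 204 = (x^4 - 15x^2 - 10x + 24) + (-2x^3 + 21x^2 + 5x - 228)
  x^4 - 15x^2 - 10x + 24 = (-(1/2)x - 21/4)(-2x^3 + 21x^2 + 5x - 228) + ((391/4)x^2 - (391/4)x - 1173)
  -2x^3 + 21x^2 + 5x - 228 = (-(8/391)x + 76/391)((391/4)x^2 - (391/4)x - 1173) + (0)
Last nonzero remainder: (391/4)x^2 - (391/4)x - 1173. Dividing through by 391/4 gives the monic gcd x^2 - x - 12.
Then lcm(f, g) = f·g / gcd(f, g); expanding and making the result monic gives the answer.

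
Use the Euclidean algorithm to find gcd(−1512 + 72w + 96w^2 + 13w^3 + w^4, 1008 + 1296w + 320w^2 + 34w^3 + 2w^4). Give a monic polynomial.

504 + 144w + 16w^2 + w^3

Apply the Euclidean algorithm:
  w^4 + 13w^3 + 96w^2 + 72w − 1512 = (1/2)(2w^4 + 34w^3 + 320w^2 + 1296w + 1008) + (−4w^3 − 64w^2 − 576w − 2016)
  2w^4 + 34w^3 + 320w^2 + 1296w + 1008 = (−(1/2)w − 1/2)(−4w^3 − 64w^2 − 576w − 2016) + (0)
Last nonzero remainder: −4w^3 − 64w^2 − 576w − 2016. Dividing through by −4 gives the monic gcd w^3 + 16w^2 + 144w + 504.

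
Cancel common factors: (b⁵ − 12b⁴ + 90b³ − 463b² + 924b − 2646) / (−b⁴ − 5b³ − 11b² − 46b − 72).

(−b³ + 11b² − 70b + 294)/(b² + 6b + 8)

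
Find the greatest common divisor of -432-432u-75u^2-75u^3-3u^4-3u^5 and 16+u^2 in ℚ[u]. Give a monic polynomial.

16+u^2

Euclidean algorithm in ℚ[u]:
  -3u^5-3u^4-75u^3-75u^2-432u-432 = (-3u^3-3u^2-27u-27)(u^2+16) + (0)
The last nonzero remainder u^2+16 is already monic.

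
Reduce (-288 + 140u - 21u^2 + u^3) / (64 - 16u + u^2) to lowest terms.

(36 - 13u + u^2)/(-8 + u)

Repeated division with remainder:
  u^3 - 21u^2 + 140u - 288 = (u - 5)(u^2 - 16u + 64) + (-4u + 32)
  u^2 - 16u + 64 = (-(1/4)u + 2)(-4u + 32) + (0)
Last nonzero remainder: -4u + 32. Dividing through by -4 gives the monic gcd u - 8.
Cancel u - 8 from numerator and denominator to get the reduced form.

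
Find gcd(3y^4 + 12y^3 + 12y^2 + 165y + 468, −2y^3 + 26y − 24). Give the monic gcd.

y + 4

Apply the Euclidean algorithm:
  3y^4 + 12y^3 + 12y^2 + 165y + 468 = (−(3/2)y − 6)(−2y^3 + 26y − 24) + (51y^2 + 285y + 324)
  −2y^3 + 26y − 24 = (−(2/51)y + 190/867)(51y^2 + 285y + 324) + (−(6864/289)y − 27456/289)
  51y^2 + 285y + 324 = (−(4913/2288)y − 7803/2288)(−(6864/289)y − 27456/289) + (0)
Last nonzero remainder: −(6864/289)y − 27456/289. Dividing through by −6864/289 gives the monic gcd y + 4.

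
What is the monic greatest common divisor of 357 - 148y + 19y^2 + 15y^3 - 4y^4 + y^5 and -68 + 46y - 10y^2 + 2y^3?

17 - 3y + y^2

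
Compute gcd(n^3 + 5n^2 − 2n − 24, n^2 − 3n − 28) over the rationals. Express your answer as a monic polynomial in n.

n + 4

Euclidean algorithm in ℚ[n]:
  n^3 + 5n^2 − 2n − 24 = (n + 8)(n^2 − 3n − 28) + (50n + 200)
  n^2 − 3n − 28 = ((1/50)n − 7/50)(50n + 200) + (0)
Last nonzero remainder: 50n + 200. Dividing through by 50 gives the monic gcd n + 4.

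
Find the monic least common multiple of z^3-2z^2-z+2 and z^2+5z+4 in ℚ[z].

Euclidean algorithm in ℚ[z]:
  z^3-2z^2-z+2 = (z-7)(z^2+5z+4) + (30z+30)
  z^2+5z+4 = ((1/30)z+2/15)(30z+30) + (0)
Last nonzero remainder: 30z+30. Dividing through by 30 gives the monic gcd z+1.
Then lcm(f, g) = f·g / gcd(f, g); expanding and making the result monic gives the answer.

z^4+2z^3-9z^2-2z+8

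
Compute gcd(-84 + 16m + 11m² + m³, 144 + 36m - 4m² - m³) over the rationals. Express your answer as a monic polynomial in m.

Repeated division with remainder:
  m³ + 11m² + 16m - 84 = (-1)(-m³ - 4m² + 36m + 144) + (7m² + 52m + 60)
  -m³ - 4m² + 36m + 144 = (-(1/7)m + 24/49)(7m² + 52m + 60) + ((936/49)m + 5616/49)
  7m² + 52m + 60 = ((343/936)m + 245/468)((936/49)m + 5616/49) + (0)
Last nonzero remainder: (936/49)m + 5616/49. Dividing through by 936/49 gives the monic gcd m + 6.

6 + m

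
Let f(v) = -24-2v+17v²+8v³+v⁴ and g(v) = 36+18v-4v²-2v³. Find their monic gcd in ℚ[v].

Apply the Euclidean algorithm:
  v⁴+8v³+17v²-2v-24 = (-(1/2)v-3)(-2v³-4v²+18v+36) + (14v²+70v+84)
  -2v³-4v²+18v+36 = (-(1/7)v+3/7)(14v²+70v+84) + (0)
Last nonzero remainder: 14v²+70v+84. Dividing through by 14 gives the monic gcd v²+5v+6.

6+5v+v²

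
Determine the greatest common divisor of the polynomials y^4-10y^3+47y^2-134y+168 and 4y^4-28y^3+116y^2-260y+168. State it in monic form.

Repeated division with remainder:
  y^4-10y^3+47y^2-134y+168 = (1/4)(4y^4-28y^3+116y^2-260y+168) + (-3y^3+18y^2-69y+126)
  4y^4-28y^3+116y^2-260y+168 = (-(4/3)y+4/3)(-3y^3+18y^2-69y+126) + (0)
Last nonzero remainder: -3y^3+18y^2-69y+126. Dividing through by -3 gives the monic gcd y^3-6y^2+23y-42.

y^3-6y^2+23y-42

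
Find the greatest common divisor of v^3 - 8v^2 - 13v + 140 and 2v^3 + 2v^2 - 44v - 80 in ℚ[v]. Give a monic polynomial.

v^2 - v - 20

By polynomial division,
  v^3 - 8v^2 - 13v + 140 = (1/2)(2v^3 + 2v^2 - 44v - 80) + (-9v^2 + 9v + 180)
  2v^3 + 2v^2 - 44v - 80 = (-(2/9)v - 4/9)(-9v^2 + 9v + 180) + (0)
Last nonzero remainder: -9v^2 + 9v + 180. Dividing through by -9 gives the monic gcd v^2 - v - 20.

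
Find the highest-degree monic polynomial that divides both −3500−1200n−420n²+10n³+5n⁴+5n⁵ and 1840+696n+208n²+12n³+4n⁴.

10+4n+n²

Euclidean algorithm in ℚ[n]:
  5n⁵+5n⁴+10n³−420n²−1200n−3500 = ((5/4)n−5/2)(4n⁴+12n³+208n²+696n+1840) + (−220n³−770n²−1760n+1100)
  4n⁴+12n³+208n²+696n+1840 = (−(1/55)n+1/110)(−220n³−770n²−1760n+1100) + (183n²+732n+1830)
  −220n³−770n²−1760n+1100 = (−(220/183)n+110/183)(183n²+732n+1830) + (0)
Last nonzero remainder: 183n²+732n+1830. Dividing through by 183 gives the monic gcd n²+4n+10.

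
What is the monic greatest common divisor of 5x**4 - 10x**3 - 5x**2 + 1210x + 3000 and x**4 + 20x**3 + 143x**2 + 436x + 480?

x**2 + 7x + 12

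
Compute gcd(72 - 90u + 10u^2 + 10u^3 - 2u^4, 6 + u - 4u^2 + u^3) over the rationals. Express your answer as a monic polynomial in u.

-3 + u

Euclidean algorithm in ℚ[u]:
  -2u^4 + 10u^3 + 10u^2 - 90u + 72 = (-2u + 2)(u^3 - 4u^2 + u + 6) + (20u^2 - 80u + 60)
  u^3 - 4u^2 + u + 6 = ((1/20)u)(20u^2 - 80u + 60) + (-2u + 6)
  20u^2 - 80u + 60 = (-10u + 10)(-2u + 6) + (0)
Last nonzero remainder: -2u + 6. Dividing through by -2 gives the monic gcd u - 3.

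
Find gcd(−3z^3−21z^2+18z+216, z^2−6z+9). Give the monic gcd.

By polynomial division,
  −3z^3−21z^2+18z+216 = (−3z−39)(z^2−6z+9) + (−189z+567)
  z^2−6z+9 = (−(1/189)z+1/63)(−189z+567) + (0)
Last nonzero remainder: −189z+567. Dividing through by −189 gives the monic gcd z−3.

z−3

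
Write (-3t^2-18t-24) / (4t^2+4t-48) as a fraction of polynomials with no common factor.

Apply the Euclidean algorithm:
  -3t^2-18t-24 = (-3/4)(4t^2+4t-48) + (-15t-60)
  4t^2+4t-48 = (-(4/15)t+4/5)(-15t-60) + (0)
Last nonzero remainder: -15t-60. Dividing through by -15 gives the monic gcd t+4.
Cancel t+4 from numerator and denominator to get the reduced form.

(-3t-6)/(4t-12)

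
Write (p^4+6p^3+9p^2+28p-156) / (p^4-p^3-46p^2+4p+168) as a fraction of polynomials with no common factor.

(p^2+2p+13)/(p^2-5p-14)

By polynomial division,
  p^4+6p^3+9p^2+28p-156 = (p^4-p^3-46p^2+4p+168) + (7p^3+55p^2+24p-324)
  p^4-p^3-46p^2+4p+168 = ((1/7)p-62/49)(7p^3+55p^2+24p-324) + ((988/49)p^2+(3952/49)p-11856/49)
  7p^3+55p^2+24p-324 = ((343/988)p+1323/988)((988/49)p^2+(3952/49)p-11856/49) + (0)
Last nonzero remainder: (988/49)p^2+(3952/49)p-11856/49. Dividing through by 988/49 gives the monic gcd p^2+4p-12.
Cancel p^2+4p-12 from numerator and denominator to get the reduced form.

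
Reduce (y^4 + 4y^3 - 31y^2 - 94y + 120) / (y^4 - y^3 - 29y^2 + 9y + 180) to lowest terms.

(y^2 + 5y - 6)/(y^2 - 9)

By polynomial division,
  y^4 + 4y^3 - 31y^2 - 94y + 120 = (y^4 - y^3 - 29y^2 + 9y + 180) + (5y^3 - 2y^2 - 103y - 60)
  y^4 - y^3 - 29y^2 + 9y + 180 = ((1/5)y - 3/25)(5y^3 - 2y^2 - 103y - 60) + (-(216/25)y^2 + (216/25)y + 864/5)
  5y^3 - 2y^2 - 103y - 60 = (-(125/216)y - 25/72)(-(216/25)y^2 + (216/25)y + 864/5) + (0)
Last nonzero remainder: -(216/25)y^2 + (216/25)y + 864/5. Dividing through by -216/25 gives the monic gcd y^2 - y - 20.
Cancel y^2 - y - 20 from numerator and denominator to get the reduced form.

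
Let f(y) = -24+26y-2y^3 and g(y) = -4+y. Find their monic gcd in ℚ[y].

Apply the Euclidean algorithm:
  -2y^3+26y-24 = (-2y^2-8y-6)(y-4) + (-48)
  y-4 = (-(1/48)y+1/12)(-48) + (0)
The last nonzero remainder is the constant -48, so the polynomials are coprime and gcd = 1.

1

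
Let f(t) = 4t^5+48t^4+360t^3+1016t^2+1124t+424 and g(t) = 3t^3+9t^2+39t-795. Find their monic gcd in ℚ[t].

Euclidean algorithm in ℚ[t]:
  4t^5+48t^4+360t^3+1016t^2+1124t+424 = ((4/3)t^2+12t+200/3)(3t^3+9t^2+39t-795) + (1008t^2+8064t+53424)
  3t^3+9t^2+39t-795 = ((1/336)t-5/336)(1008t^2+8064t+53424) + (0)
Last nonzero remainder: 1008t^2+8064t+53424. Dividing through by 1008 gives the monic gcd t^2+8t+53.

t^2+8t+53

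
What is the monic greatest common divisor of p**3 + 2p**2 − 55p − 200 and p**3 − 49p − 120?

p**2 − 3p − 40

By polynomial division,
  p**3 + 2p**2 − 55p − 200 = (p**3 − 49p − 120) + (2p**2 − 6p − 80)
  p**3 − 49p − 120 = ((1/2)p + 3/2)(2p**2 − 6p − 80) + (0)
Last nonzero remainder: 2p**2 − 6p − 80. Dividing through by 2 gives the monic gcd p**2 − 3p − 40.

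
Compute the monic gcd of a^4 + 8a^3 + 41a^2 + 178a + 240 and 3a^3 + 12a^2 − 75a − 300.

a + 5

Repeated division with remainder:
  a^4 + 8a^3 + 41a^2 + 178a + 240 = ((1/3)a + 4/3)(3a^3 + 12a^2 − 75a − 300) + (50a^2 + 378a + 640)
  3a^3 + 12a^2 − 75a − 300 = ((3/50)a − 267/1250)(50a^2 + 378a + 640) + (−(20412/625)a − 20412/125)
  50a^2 + 378a + 640 = (−(15625/10206)a − 20000/5103)(−(20412/625)a − 20412/125) + (0)
Last nonzero remainder: −(20412/625)a − 20412/125. Dividing through by −20412/625 gives the monic gcd a + 5.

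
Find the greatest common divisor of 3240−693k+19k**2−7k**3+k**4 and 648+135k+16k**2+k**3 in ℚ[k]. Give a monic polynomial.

72+7k+k**2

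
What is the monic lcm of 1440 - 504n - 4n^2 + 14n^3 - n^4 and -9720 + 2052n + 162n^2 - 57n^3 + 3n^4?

Repeated division with remainder:
  -n^4 + 14n^3 - 4n^2 - 504n + 1440 = (-1/3)(3n^4 - 57n^3 + 162n^2 + 2052n - 9720) + (-5n^3 + 50n^2 + 180n - 1800)
  3n^4 - 57n^3 + 162n^2 + 2052n - 9720 = (-(3/5)n + 27/5)(-5n^3 + 50n^2 + 180n - 1800) + (0)
Last nonzero remainder: -5n^3 + 50n^2 + 180n - 1800. Dividing through by -5 gives the monic gcd n^3 - 10n^2 - 36n + 360.
Then lcm(f, g) = f·g / gcd(f, g); expanding and making the result monic gives the answer.

12960 - 5976n + 468n^2 + 130n^3 - 23n^4 + n^5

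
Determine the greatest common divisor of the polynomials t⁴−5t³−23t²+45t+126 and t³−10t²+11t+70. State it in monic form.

Apply the Euclidean algorithm:
  t⁴−5t³−23t²+45t+126 = (t+5)(t³−10t²+11t+70) + (16t²−80t−224)
  t³−10t²+11t+70 = ((1/16)t−5/16)(16t²−80t−224) + (0)
Last nonzero remainder: 16t²−80t−224. Dividing through by 16 gives the monic gcd t²−5t−14.

t²−5t−14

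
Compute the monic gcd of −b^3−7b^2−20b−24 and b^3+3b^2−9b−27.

Apply the Euclidean algorithm:
  −b^3−7b^2−20b−24 = (−1)(b^3+3b^2−9b−27) + (−4b^2−29b−51)
  b^3+3b^2−9b−27 = (−(1/4)b+17/16)(−4b^2−29b−51) + ((145/16)b+435/16)
  −4b^2−29b−51 = (−(64/145)b−272/145)((145/16)b+435/16) + (0)
Last nonzero remainder: (145/16)b+435/16. Dividing through by 145/16 gives the monic gcd b+3.

b+3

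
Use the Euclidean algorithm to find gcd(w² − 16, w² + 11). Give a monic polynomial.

1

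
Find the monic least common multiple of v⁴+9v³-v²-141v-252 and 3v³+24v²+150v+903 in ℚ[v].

v⁶+10v⁵+51v⁴+245v³-436v²-6315v-10836

Repeated division with remainder:
  v⁴+9v³-v²-141v-252 = ((1/3)v+1/3)(3v³+24v²+150v+903) + (-59v²-492v-553)
  3v³+24v²+150v+903 = (-(3/59)v+60/3481)(-59v²-492v-553) + ((453789/3481)v+3176523/3481)
  -59v²-492v-553 = (-(205379/453789)v-274999/453789)((453789/3481)v+3176523/3481) + (0)
Last nonzero remainder: (453789/3481)v+3176523/3481. Dividing through by 453789/3481 gives the monic gcd v+7.
Then lcm(f, g) = f·g / gcd(f, g); expanding and making the result monic gives the answer.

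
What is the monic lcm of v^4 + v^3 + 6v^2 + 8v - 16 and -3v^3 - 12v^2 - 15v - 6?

v^6 + 3v^5 + 9v^4 + 21v^3 + 6v^2 - 24v - 16

Repeated division with remainder:
  v^4 + v^3 + 6v^2 + 8v - 16 = (-(1/3)v + 1)(-3v^3 - 12v^2 - 15v - 6) + (13v^2 + 21v - 10)
  -3v^3 - 12v^2 - 15v - 6 = (-(3/13)v - 93/169)(13v^2 + 21v - 10) + (-(972/169)v - 1944/169)
  13v^2 + 21v - 10 = (-(2197/972)v + 845/972)(-(972/169)v - 1944/169) + (0)
Last nonzero remainder: -(972/169)v - 1944/169. Dividing through by -972/169 gives the monic gcd v + 2.
Then lcm(f, g) = f·g / gcd(f, g); expanding and making the result monic gives the answer.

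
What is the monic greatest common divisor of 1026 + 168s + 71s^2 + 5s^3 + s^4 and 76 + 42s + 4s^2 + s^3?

38 + 2s + s^2

Apply the Euclidean algorithm:
  s^4 + 5s^3 + 71s^2 + 168s + 1026 = (s + 1)(s^3 + 4s^2 + 42s + 76) + (25s^2 + 50s + 950)
  s^3 + 4s^2 + 42s + 76 = ((1/25)s + 2/25)(25s^2 + 50s + 950) + (0)
Last nonzero remainder: 25s^2 + 50s + 950. Dividing through by 25 gives the monic gcd s^2 + 2s + 38.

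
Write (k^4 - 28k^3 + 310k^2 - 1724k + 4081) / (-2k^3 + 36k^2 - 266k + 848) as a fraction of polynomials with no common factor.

(-k^2 + 18k - 77)/(2k - 16)

Euclidean algorithm in ℚ[k]:
  k^4 - 28k^3 + 310k^2 - 1724k + 4081 = (-(1/2)k + 5)(-2k^3 + 36k^2 - 266k + 848) + (-3k^2 + 30k - 159)
  -2k^3 + 36k^2 - 266k + 848 = ((2/3)k - 16/3)(-3k^2 + 30k - 159) + (0)
Last nonzero remainder: -3k^2 + 30k - 159. Dividing through by -3 gives the monic gcd k^2 - 10k + 53.
Cancel k^2 - 10k + 53 from numerator and denominator to get the reduced form.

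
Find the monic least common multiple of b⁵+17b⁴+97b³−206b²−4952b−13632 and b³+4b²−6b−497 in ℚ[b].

b⁶+10b⁵−22b⁴−885b³−3510b²+21032b+95424

Euclidean algorithm in ℚ[b]:
  b⁵+17b⁴+97b³−206b²−4952b−13632 = (b²+13b+51)(b³+4b²−6b−497) + (165b²+1815b+11715)
  b³+4b²−6b−497 = ((1/165)b−7/165)(165b²+1815b+11715) + (0)
Last nonzero remainder: 165b²+1815b+11715. Dividing through by 165 gives the monic gcd b²+11b+71.
Then lcm(f, g) = f·g / gcd(f, g); expanding and making the result monic gives the answer.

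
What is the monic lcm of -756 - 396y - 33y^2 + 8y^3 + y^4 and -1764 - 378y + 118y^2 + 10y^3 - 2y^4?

Euclidean algorithm in ℚ[y]:
  y^4 + 8y^3 - 33y^2 - 396y - 756 = (-1/2)(-2y^4 + 10y^3 + 118y^2 - 378y - 1764) + (13y^3 + 26y^2 - 585y - 1638)
  -2y^4 + 10y^3 + 118y^2 - 378y - 1764 = (-(2/13)y + 14/13)(13y^3 + 26y^2 - 585y - 1638) + (0)
Last nonzero remainder: 13y^3 + 26y^2 - 585y - 1638. Dividing through by 13 gives the monic gcd y^3 + 2y^2 - 45y - 126.
Then lcm(f, g) = f·g / gcd(f, g); expanding and making the result monic gives the answer.

5292 + 2016y - 165y^2 - 89y^3 + y^4 + y^5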